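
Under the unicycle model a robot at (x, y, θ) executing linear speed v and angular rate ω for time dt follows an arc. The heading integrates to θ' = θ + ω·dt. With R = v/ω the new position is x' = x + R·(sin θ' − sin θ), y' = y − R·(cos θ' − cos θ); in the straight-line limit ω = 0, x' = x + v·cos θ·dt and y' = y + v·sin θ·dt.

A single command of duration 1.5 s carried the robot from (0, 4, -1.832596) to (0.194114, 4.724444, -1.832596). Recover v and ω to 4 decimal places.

v = -0.5000, ω = 0.0000

Δθ = -1.832596 − -1.832596 = 0.000000
ω = Δθ/dt = 0.000000/1.5 = 0.0000
ω = 0 → v = (Δx·cos θ + Δy·sin θ)/dt = -0.5000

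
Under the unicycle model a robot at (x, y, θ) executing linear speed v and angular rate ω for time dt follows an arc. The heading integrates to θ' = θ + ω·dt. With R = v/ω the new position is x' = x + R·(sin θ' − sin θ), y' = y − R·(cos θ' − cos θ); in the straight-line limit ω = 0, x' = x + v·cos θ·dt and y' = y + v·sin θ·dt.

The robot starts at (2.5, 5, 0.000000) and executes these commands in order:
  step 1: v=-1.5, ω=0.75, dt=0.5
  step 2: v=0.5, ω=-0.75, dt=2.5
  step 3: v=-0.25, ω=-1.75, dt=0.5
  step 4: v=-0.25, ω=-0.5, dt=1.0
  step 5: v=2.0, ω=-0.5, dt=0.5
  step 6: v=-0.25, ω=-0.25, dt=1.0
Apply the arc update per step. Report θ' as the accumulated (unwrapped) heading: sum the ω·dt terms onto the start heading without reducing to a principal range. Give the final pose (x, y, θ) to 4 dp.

step 1: θ'=0.3750 (R=-2.0000) → pose (1.7675, 4.8610, 0.3750)
step 2: θ'=-1.5000 (R=-0.6667) → pose (2.6766, 4.2878, -1.5000)
step 3: θ'=-2.3750 (R=0.1429) → pose (2.7200, 4.4008, -2.3750)
step 4: θ'=-2.8750 (R=0.5000) → pose (2.9352, 4.5230, -2.8750)
step 5: θ'=-3.1250 (R=-4.0000) → pose (1.9477, 4.3823, -3.1250)
step 6: θ'=-3.3750 (R=1.0000) → pose (2.1956, 4.3553, -3.3750)

(2.1956, 4.3553, -3.3750)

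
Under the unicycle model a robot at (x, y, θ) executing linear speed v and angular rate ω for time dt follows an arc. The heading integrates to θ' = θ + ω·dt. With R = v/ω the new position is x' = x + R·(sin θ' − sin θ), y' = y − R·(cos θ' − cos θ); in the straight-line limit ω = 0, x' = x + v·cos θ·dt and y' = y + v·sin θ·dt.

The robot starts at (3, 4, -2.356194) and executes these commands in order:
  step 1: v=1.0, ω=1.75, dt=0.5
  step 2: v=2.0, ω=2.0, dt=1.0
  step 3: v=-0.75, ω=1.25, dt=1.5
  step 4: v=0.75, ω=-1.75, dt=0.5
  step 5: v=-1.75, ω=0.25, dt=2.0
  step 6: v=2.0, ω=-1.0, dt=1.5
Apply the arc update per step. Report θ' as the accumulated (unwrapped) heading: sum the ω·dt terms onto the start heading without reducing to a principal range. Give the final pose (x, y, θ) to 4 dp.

step 1: θ'=-1.4812 (R=0.5714) → pose (2.8349, 3.5448, -1.4812)
step 2: θ'=0.5188 (R=1.0000) → pose (4.3268, 2.7659, 0.5188)
step 3: θ'=2.3938 (R=-0.6000) → pose (4.2163, 1.8049, 2.3938)
step 4: θ'=1.5188 (R=-0.4286) → pose (4.0797, 2.1414, 1.5188)
step 5: θ'=2.0188 (R=-7.0000) → pose (4.7611, -1.2546, 2.0188)
step 6: θ'=0.5188 (R=-2.0000) → pose (5.5720, 1.3486, 0.5188)

(5.5720, 1.3486, 0.5188)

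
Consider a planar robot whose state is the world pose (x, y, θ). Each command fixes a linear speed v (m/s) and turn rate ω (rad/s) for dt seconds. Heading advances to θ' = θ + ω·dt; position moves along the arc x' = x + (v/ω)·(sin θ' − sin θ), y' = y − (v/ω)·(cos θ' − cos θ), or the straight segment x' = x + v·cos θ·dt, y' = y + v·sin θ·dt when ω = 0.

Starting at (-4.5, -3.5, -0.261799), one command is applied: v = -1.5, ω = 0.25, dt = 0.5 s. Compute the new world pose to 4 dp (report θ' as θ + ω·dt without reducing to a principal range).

θ' = -0.2618 + 0.25·0.5 = -0.1368
R = v/ω = -1.5/0.25 = -6.0000
x' = -4.5 + -6.0000·(sin -0.1368 − sin -0.2618) = -5.2347
y' = -3.5 − -6.0000·(cos -0.1368 − cos -0.2618) = -3.3516

(-5.2347, -3.3516, -0.1368)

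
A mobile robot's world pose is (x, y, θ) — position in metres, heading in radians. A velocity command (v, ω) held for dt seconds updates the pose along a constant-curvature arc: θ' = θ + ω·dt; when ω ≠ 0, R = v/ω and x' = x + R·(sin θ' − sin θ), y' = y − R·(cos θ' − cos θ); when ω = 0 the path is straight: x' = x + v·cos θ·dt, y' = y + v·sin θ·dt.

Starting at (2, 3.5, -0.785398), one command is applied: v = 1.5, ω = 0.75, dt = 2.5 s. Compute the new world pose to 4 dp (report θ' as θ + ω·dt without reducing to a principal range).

θ' = -0.7854 + 0.75·2.5 = 1.0896
R = v/ω = 1.5/0.75 = 2.0000
x' = 2 + 2.0000·(sin 1.0896 − sin -0.7854) = 5.1871
y' = 3.5 − 2.0000·(cos 1.0896 − cos -0.7854) = 3.9885

(5.1871, 3.9885, 1.0896)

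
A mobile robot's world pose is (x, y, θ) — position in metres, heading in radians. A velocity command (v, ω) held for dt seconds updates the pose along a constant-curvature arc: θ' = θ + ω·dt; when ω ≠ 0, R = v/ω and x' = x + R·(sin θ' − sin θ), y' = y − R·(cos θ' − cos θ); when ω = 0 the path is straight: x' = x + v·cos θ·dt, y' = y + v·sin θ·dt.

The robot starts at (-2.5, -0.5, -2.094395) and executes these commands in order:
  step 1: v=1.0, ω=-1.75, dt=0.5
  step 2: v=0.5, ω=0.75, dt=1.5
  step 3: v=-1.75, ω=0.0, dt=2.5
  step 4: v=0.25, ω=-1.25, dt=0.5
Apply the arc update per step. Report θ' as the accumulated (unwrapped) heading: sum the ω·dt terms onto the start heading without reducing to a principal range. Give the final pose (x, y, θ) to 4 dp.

(-2.3105, 2.8559, -2.4694)

step 1: θ'=-2.9694 (R=-0.5714) → pose (-2.8970, -0.7773, -2.9694)
step 2: θ'=-1.8444 (R=0.6667) → pose (-3.4246, -1.2539, -1.8444)
step 3: θ'=-1.8444 (straight) → pose (-2.2425, 2.9583, -1.8444)
step 4: θ'=-2.4694 (R=-0.2000) → pose (-2.3105, 2.8559, -2.4694)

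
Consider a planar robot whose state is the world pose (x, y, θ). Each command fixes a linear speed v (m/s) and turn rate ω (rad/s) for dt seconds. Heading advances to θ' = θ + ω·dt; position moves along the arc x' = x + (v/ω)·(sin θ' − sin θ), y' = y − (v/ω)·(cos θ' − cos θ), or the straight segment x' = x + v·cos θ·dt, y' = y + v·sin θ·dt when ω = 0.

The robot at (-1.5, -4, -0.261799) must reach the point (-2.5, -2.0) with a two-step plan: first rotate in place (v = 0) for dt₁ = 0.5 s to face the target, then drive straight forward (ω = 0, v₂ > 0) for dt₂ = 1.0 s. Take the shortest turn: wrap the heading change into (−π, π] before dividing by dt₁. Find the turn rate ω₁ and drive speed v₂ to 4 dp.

ω₁ = 4.5925, v₂ = 2.2361

heading to target = atan2(-2−-4, -2.5−-1.5) = 2.0344
Δθ = wrap(2.0344 − -0.2618) = 2.2962; ω₁ = Δθ/dt₁ = 4.5925
distance = √((-2.5−-1.5)² + (-2−-4)²) = 2.2361; v₂ = distance/dt₂ = 2.2361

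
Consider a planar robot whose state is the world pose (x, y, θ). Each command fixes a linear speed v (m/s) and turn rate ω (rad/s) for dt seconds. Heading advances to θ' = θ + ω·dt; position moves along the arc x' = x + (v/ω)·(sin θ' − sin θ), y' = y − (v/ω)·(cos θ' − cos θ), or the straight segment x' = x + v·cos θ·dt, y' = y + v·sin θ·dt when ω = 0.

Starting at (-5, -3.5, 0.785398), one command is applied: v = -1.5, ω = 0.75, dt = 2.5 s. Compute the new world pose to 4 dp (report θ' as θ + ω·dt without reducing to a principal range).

(-4.5115, -6.6871, 2.6604)

θ' = 0.7854 + 0.75·2.5 = 2.6604
R = v/ω = -1.5/0.75 = -2.0000
x' = -5 + -2.0000·(sin 2.6604 − sin 0.7854) = -4.5115
y' = -3.5 − -2.0000·(cos 2.6604 − cos 0.7854) = -6.6871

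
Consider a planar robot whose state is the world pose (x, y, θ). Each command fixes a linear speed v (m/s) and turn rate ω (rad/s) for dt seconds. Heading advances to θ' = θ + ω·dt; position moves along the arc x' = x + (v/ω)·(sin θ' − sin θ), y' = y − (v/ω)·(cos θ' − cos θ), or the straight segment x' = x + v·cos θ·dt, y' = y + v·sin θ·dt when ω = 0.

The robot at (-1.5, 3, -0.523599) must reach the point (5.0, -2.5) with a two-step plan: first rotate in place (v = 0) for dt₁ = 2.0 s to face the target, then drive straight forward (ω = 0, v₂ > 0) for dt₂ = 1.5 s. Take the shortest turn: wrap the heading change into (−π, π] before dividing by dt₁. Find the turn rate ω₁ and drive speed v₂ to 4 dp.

ω₁ = -0.0893, v₂ = 5.6765

heading to target = atan2(-2.5−3, 5−-1.5) = -0.7023
Δθ = wrap(-0.7023 − -0.5236) = -0.1787; ω₁ = Δθ/dt₁ = -0.0893
distance = √((5−-1.5)² + (-2.5−3)²) = 8.5147; v₂ = distance/dt₂ = 5.6765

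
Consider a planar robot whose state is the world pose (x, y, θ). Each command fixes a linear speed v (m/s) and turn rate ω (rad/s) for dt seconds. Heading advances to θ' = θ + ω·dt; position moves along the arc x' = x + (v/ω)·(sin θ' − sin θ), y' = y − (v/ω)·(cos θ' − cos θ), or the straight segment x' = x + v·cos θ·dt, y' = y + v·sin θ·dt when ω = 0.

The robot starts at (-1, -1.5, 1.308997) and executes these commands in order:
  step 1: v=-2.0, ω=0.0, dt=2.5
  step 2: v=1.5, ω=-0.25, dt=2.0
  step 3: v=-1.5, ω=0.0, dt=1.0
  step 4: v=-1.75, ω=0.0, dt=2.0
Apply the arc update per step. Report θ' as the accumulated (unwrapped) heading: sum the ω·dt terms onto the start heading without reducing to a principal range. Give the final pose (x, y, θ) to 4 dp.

step 1: θ'=1.3090 (straight) → pose (-2.2941, -6.3296, 1.3090)
step 2: θ'=0.8090 (R=-6.0000) → pose (-0.8401, -3.7412, 0.8090)
step 3: θ'=0.8090 (straight) → pose (-1.8754, -4.8266, 0.8090)
step 4: θ'=0.8090 (straight) → pose (-4.2912, -7.3592, 0.8090)

(-4.2912, -7.3592, 0.8090)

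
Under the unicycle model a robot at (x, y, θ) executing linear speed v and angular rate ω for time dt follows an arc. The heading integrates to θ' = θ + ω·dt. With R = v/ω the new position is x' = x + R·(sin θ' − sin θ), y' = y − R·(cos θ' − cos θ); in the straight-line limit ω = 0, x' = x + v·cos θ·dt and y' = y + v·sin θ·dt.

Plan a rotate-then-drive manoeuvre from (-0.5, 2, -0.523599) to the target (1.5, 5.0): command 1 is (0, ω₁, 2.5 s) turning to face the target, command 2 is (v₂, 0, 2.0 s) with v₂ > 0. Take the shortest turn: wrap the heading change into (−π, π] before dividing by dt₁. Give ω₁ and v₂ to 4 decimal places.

ω₁ = 0.6026, v₂ = 1.8028

heading to target = atan2(5−2, 1.5−-0.5) = 0.9828
Δθ = wrap(0.9828 − -0.5236) = 1.5064; ω₁ = Δθ/dt₁ = 0.6026
distance = √((1.5−-0.5)² + (5−2)²) = 3.6056; v₂ = distance/dt₂ = 1.8028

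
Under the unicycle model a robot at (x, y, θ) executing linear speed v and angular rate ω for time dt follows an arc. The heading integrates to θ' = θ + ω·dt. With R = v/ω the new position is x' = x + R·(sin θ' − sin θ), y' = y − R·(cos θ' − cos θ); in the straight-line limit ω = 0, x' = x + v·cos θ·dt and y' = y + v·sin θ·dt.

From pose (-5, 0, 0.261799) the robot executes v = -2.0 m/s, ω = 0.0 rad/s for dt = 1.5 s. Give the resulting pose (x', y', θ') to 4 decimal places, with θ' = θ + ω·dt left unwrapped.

θ' = 0.2618 + 0.0·1.5 = 0.2618
ω = 0 → straight: x' = -5 + -2.0·cos(0.2618)·1.5 = -7.8978
y' = 0 + -2.0·sin(0.2618)·1.5 = -0.7765

(-7.8978, -0.7765, 0.2618)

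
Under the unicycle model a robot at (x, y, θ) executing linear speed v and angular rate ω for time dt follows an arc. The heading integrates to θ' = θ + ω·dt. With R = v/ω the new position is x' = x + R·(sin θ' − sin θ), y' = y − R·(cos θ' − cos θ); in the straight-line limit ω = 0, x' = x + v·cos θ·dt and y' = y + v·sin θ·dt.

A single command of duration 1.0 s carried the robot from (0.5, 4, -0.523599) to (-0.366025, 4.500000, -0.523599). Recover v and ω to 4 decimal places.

v = -1.0000, ω = 0.0000

Δθ = -0.523599 − -0.523599 = 0.000000
ω = Δθ/dt = 0.000000/1.0 = 0.0000
ω = 0 → v = (Δx·cos θ + Δy·sin θ)/dt = -1.0000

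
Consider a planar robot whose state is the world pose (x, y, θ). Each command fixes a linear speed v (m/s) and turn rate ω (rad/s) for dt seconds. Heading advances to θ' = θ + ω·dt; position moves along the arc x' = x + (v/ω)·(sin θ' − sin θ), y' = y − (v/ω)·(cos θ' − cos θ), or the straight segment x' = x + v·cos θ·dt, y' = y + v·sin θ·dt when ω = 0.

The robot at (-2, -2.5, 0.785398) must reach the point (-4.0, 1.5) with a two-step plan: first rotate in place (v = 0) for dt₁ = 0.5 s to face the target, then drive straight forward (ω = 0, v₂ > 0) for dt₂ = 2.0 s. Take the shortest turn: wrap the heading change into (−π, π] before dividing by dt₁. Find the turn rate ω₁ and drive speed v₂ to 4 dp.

heading to target = atan2(1.5−-2.5, -4−-2) = 2.0344
Δθ = wrap(2.0344 − 0.7854) = 1.2490; ω₁ = Δθ/dt₁ = 2.4981
distance = √((-4−-2)² + (1.5−-2.5)²) = 4.4721; v₂ = distance/dt₂ = 2.2361

ω₁ = 2.4981, v₂ = 2.2361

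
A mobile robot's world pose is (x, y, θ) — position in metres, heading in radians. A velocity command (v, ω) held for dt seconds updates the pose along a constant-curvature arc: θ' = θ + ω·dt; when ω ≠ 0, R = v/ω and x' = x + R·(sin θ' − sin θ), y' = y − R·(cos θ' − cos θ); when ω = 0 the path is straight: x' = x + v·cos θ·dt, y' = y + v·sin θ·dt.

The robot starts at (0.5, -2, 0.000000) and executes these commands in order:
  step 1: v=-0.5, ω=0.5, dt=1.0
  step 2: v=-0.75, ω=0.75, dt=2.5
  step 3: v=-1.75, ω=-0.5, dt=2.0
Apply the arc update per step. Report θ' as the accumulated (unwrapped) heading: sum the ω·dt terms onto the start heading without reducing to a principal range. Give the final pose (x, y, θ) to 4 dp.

step 1: θ'=0.5000 (R=-1.0000) → pose (0.0206, -2.1224, 0.5000)
step 2: θ'=2.3750 (R=-1.0000) → pose (-0.1937, -3.7203, 2.3750)
step 3: θ'=1.3750 (R=3.5000) → pose (0.8115, -6.9222, 1.3750)

(0.8115, -6.9222, 1.3750)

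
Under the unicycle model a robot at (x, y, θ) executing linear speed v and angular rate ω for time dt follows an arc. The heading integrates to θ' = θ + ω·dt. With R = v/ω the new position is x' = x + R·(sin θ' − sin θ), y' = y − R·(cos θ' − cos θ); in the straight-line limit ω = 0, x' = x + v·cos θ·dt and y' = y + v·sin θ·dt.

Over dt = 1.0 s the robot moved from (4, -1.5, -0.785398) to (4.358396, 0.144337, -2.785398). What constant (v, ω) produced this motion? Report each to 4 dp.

Δθ = -2.785398 − -0.785398 = -2.000000
ω = Δθ/dt = -2.000000/1.0 = -2.0000
R = −Δy/(cos θ' − cos θ) = 1.0000
v = R·ω = 1.0000·-2.0000 = -2.0000

v = -2.0000, ω = -2.0000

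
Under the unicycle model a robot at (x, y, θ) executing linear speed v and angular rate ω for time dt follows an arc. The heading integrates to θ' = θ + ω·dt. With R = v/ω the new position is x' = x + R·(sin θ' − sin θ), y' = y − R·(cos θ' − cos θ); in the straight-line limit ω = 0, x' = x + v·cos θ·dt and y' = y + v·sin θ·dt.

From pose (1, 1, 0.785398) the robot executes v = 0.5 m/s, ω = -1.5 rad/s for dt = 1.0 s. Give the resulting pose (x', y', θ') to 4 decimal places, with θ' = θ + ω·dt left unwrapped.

(1.4541, 1.0161, -0.7146)

θ' = 0.7854 + -1.5·1.0 = -0.7146
R = v/ω = 0.5/-1.5 = -0.3333
x' = 1 + -0.3333·(sin -0.7146 − sin 0.7854) = 1.4541
y' = 1 − -0.3333·(cos -0.7146 − cos 0.7854) = 1.0161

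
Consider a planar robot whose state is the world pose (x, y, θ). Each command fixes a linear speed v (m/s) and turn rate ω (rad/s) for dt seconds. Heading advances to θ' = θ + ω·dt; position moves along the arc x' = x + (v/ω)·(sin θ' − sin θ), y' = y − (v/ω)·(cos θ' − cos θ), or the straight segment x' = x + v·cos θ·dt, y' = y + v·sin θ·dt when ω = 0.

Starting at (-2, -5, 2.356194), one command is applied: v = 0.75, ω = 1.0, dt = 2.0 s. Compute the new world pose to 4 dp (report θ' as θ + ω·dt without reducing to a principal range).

(-3.2333, -5.2688, 4.3562)

θ' = 2.3562 + 1.0·2.0 = 4.3562
R = v/ω = 0.75/1.0 = 0.7500
x' = -2 + 0.7500·(sin 4.3562 − sin 2.3562) = -3.2333
y' = -5 − 0.7500·(cos 4.3562 − cos 2.3562) = -5.2688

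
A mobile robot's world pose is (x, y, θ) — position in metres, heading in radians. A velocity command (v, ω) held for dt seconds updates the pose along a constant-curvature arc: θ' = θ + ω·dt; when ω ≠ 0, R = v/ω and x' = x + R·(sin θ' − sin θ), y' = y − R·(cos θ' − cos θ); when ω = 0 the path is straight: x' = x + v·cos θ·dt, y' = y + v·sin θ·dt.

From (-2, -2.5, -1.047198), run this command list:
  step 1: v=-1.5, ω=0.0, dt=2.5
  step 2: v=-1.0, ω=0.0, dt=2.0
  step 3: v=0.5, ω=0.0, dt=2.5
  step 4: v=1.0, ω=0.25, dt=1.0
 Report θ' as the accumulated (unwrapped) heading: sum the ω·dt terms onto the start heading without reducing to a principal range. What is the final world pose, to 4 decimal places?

step 1: θ'=-1.0472 (straight) → pose (-3.8750, 0.7476, -1.0472)
step 2: θ'=-1.0472 (straight) → pose (-4.8750, 2.4796, -1.0472)
step 3: θ'=-1.0472 (straight) → pose (-4.2500, 1.3971, -1.0472)
step 4: θ'=-0.7972 (R=4.0000) → pose (-3.6475, 0.6023, -0.7972)

(-3.6475, 0.6023, -0.7972)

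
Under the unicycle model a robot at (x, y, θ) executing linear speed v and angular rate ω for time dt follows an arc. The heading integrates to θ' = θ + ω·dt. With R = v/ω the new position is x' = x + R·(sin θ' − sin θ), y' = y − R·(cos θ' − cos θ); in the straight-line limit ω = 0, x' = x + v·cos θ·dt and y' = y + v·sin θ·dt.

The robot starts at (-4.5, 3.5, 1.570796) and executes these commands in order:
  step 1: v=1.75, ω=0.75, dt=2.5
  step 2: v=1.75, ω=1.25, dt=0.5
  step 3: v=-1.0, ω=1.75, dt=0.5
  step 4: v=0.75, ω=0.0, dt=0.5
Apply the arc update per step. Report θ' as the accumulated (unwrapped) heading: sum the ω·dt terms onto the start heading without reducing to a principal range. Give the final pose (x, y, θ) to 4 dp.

(-8.0496, 5.3377, 4.9458)

step 1: θ'=3.4458 (R=2.3333) → pose (-7.5322, 5.7262, 3.4458)
step 2: θ'=4.0708 (R=1.4000) → pose (-8.2345, 5.2283, 4.0708)
step 3: θ'=4.9458 (R=-0.5714) → pose (-8.1364, 5.7025, 4.9458)
step 4: θ'=4.9458 (straight) → pose (-8.0496, 5.3377, 4.9458)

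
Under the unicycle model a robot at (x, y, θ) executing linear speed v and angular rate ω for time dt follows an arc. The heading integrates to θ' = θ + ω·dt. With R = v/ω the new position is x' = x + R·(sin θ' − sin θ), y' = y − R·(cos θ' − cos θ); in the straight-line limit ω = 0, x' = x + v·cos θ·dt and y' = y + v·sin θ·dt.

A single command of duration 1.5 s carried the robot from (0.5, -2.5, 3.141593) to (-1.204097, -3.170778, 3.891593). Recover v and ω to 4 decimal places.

v = 1.2500, ω = 0.5000

Δθ = 3.891593 − 3.141593 = 0.750000
ω = Δθ/dt = 0.750000/1.5 = 0.5000
R = Δx/(sin θ' − sin θ) = 2.5000
v = R·ω = 2.5000·0.5000 = 1.2500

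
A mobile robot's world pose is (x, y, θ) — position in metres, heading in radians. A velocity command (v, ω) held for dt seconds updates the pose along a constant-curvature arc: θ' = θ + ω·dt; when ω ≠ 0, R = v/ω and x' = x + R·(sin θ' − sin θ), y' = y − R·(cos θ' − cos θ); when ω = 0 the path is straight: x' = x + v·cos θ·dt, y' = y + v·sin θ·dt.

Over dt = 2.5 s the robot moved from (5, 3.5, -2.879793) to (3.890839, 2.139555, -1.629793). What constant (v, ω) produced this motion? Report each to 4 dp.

v = 0.7500, ω = 0.5000

Δθ = -1.629793 − -2.879793 = 1.250000
ω = Δθ/dt = 1.250000/2.5 = 0.5000
R = −Δy/(cos θ' − cos θ) = 1.5000
v = R·ω = 1.5000·0.5000 = 0.7500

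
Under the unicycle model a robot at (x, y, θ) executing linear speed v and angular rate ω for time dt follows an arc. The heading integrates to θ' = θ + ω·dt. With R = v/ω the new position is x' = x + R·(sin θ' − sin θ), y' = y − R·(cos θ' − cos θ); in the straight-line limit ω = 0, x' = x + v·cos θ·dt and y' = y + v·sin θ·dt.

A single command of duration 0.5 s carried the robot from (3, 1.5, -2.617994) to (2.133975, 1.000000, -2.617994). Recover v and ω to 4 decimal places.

v = 2.0000, ω = 0.0000

Δθ = -2.617994 − -2.617994 = 0.000000
ω = Δθ/dt = 0.000000/0.5 = 0.0000
ω = 0 → v = (Δx·cos θ + Δy·sin θ)/dt = 2.0000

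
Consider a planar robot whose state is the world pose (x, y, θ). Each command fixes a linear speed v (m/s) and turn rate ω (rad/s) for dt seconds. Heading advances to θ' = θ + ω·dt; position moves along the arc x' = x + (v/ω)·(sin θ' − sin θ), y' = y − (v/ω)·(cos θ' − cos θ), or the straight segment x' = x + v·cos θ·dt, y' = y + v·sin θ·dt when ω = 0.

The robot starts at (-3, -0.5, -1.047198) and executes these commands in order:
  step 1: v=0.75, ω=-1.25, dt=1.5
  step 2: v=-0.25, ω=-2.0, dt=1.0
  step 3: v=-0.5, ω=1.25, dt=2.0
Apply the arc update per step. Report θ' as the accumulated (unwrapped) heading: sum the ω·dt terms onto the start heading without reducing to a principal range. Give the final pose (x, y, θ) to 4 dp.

(-2.5848, -1.9178, -2.4222)

step 1: θ'=-2.9222 (R=-0.6000) → pose (-3.3890, -1.3856, -2.9222)
step 2: θ'=-4.9222 (R=0.1250) → pose (-3.2396, -1.5337, -4.9222)
step 3: θ'=-2.4222 (R=-0.4000) → pose (-2.5848, -1.9178, -2.4222)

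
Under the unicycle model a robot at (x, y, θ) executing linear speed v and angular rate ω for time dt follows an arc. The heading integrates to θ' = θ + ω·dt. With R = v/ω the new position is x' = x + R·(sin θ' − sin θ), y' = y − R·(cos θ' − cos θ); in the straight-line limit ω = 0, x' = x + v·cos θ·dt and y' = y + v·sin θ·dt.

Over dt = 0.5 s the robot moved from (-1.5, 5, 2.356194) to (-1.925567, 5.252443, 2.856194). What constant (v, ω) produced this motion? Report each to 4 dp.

Δθ = 2.856194 − 2.356194 = 0.500000
ω = Δθ/dt = 0.500000/0.5 = 1.0000
R = Δx/(sin θ' − sin θ) = 1.0000
v = R·ω = 1.0000·1.0000 = 1.0000

v = 1.0000, ω = 1.0000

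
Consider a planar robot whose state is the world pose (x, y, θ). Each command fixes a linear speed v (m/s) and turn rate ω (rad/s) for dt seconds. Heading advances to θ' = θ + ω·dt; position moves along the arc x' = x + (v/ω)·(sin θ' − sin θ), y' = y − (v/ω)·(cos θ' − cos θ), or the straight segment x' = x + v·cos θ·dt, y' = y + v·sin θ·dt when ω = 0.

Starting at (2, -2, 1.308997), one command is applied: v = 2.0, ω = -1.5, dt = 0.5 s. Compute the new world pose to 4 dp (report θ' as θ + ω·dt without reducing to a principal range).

(2.5808, -1.2147, 0.5590)

θ' = 1.3090 + -1.5·0.5 = 0.5590
R = v/ω = 2.0/-1.5 = -1.3333
x' = 2 + -1.3333·(sin 0.5590 − sin 1.3090) = 2.5808
y' = -2 − -1.3333·(cos 0.5590 − cos 1.3090) = -1.2147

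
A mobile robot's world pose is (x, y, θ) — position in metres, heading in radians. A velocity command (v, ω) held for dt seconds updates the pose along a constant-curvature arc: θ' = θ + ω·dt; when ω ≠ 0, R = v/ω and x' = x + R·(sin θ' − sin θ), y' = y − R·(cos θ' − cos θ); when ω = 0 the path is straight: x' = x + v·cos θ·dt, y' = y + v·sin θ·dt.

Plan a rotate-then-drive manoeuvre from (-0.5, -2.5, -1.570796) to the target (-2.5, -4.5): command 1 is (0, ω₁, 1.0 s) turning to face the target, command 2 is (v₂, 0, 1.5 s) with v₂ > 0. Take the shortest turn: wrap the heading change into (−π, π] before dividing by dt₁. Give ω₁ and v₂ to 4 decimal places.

heading to target = atan2(-4.5−-2.5, -2.5−-0.5) = -2.3562
Δθ = wrap(-2.3562 − -1.5708) = -0.7854; ω₁ = Δθ/dt₁ = -0.7854
distance = √((-2.5−-0.5)² + (-4.5−-2.5)²) = 2.8284; v₂ = distance/dt₂ = 1.8856

ω₁ = -0.7854, v₂ = 1.8856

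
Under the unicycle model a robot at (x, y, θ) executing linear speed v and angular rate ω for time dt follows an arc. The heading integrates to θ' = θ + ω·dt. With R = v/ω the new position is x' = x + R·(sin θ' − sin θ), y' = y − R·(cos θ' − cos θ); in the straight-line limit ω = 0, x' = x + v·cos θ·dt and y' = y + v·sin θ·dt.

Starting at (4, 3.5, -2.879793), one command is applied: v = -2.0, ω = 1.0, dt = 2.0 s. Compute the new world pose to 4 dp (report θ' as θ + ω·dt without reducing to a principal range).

(5.0236, 6.7065, -0.8798)

θ' = -2.8798 + 1.0·2.0 = -0.8798
R = v/ω = -2.0/1.0 = -2.0000
x' = 4 + -2.0000·(sin -0.8798 − sin -2.8798) = 5.0236
y' = 3.5 − -2.0000·(cos -0.8798 − cos -2.8798) = 6.7065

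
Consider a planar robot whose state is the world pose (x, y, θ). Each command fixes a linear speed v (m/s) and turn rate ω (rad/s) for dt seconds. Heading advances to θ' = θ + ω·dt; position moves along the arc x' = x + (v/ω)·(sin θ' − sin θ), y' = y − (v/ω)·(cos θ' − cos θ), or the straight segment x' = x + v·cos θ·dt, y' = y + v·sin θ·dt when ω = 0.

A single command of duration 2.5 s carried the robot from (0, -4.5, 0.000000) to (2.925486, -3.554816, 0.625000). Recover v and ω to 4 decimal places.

v = 1.2500, ω = 0.2500

Δθ = 0.625000 − 0.000000 = 0.625000
ω = Δθ/dt = 0.625000/2.5 = 0.2500
R = Δx/(sin θ' − sin θ) = 5.0000
v = R·ω = 5.0000·0.2500 = 1.2500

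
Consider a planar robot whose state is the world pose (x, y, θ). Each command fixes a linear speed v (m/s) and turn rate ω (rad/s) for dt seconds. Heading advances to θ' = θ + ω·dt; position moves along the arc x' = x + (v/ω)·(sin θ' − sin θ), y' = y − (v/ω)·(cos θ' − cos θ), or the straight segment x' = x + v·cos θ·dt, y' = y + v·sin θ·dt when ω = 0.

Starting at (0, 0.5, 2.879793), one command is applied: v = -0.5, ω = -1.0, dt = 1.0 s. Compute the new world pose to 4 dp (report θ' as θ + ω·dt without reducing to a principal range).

θ' = 2.8798 + -1.0·1.0 = 1.8798
R = v/ω = -0.5/-1.0 = 0.5000
x' = 0 + 0.5000·(sin 1.8798 − sin 2.8798) = 0.3469
y' = 0.5 − 0.5000·(cos 1.8798 − cos 2.8798) = 0.1691

(0.3469, 0.1691, 1.8798)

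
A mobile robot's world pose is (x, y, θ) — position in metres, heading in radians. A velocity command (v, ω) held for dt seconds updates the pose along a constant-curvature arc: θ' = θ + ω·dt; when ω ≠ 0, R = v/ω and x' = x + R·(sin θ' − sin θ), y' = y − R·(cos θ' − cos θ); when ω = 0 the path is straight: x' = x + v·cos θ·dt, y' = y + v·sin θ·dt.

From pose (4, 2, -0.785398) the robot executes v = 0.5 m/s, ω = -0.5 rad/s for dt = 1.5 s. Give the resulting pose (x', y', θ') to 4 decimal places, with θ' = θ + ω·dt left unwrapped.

(4.2923, 1.3283, -1.5354)

θ' = -0.7854 + -0.5·1.5 = -1.5354
R = v/ω = 0.5/-0.5 = -1.0000
x' = 4 + -1.0000·(sin -1.5354 − sin -0.7854) = 4.2923
y' = 2 − -1.0000·(cos -1.5354 − cos -0.7854) = 1.3283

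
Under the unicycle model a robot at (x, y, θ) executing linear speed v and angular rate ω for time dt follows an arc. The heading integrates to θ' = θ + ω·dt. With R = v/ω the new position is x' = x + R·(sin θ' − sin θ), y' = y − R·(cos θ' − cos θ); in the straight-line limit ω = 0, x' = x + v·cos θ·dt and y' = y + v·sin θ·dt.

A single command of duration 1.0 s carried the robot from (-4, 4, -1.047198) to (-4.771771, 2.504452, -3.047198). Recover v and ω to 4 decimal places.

v = 2.0000, ω = -2.0000

Δθ = -3.047198 − -1.047198 = -2.000000
ω = Δθ/dt = -2.000000/1.0 = -2.0000
R = −Δy/(cos θ' − cos θ) = -1.0000
v = R·ω = -1.0000·-2.0000 = 2.0000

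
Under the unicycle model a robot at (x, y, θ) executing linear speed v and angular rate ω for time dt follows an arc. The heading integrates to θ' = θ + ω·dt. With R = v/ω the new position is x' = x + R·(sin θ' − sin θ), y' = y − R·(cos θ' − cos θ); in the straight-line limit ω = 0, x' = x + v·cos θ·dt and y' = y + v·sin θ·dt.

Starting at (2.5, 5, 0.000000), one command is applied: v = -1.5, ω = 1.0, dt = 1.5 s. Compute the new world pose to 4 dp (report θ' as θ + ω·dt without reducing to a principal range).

(1.0038, 3.6061, 1.5000)

θ' = 0.0000 + 1.0·1.5 = 1.5000
R = v/ω = -1.5/1.0 = -1.5000
x' = 2.5 + -1.5000·(sin 1.5000 − sin 0.0000) = 1.0038
y' = 5 − -1.5000·(cos 1.5000 − cos 0.0000) = 3.6061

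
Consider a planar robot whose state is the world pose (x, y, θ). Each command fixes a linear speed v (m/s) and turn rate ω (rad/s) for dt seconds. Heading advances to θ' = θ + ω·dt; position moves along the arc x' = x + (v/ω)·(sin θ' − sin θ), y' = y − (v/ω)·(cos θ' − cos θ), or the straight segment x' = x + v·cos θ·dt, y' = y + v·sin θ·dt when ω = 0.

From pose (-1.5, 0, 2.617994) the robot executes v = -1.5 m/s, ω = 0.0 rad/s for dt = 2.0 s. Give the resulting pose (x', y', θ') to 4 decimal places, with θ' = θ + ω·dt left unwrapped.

(1.0981, -1.5000, 2.6180)

θ' = 2.6180 + 0.0·2.0 = 2.6180
ω = 0 → straight: x' = -1.5 + -1.5·cos(2.6180)·2.0 = 1.0981
y' = 0 + -1.5·sin(2.6180)·2.0 = -1.5000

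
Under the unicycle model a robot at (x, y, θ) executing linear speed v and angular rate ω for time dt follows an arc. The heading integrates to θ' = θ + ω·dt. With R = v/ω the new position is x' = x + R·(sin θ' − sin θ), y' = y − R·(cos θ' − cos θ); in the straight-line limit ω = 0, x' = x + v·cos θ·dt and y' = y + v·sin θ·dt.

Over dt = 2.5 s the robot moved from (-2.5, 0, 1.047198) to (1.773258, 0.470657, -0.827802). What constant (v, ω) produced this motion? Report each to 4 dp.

v = 2.0000, ω = -0.7500

Δθ = -0.827802 − 1.047198 = -1.875000
ω = Δθ/dt = -1.875000/2.5 = -0.7500
R = Δx/(sin θ' − sin θ) = -2.6667
v = R·ω = -2.6667·-0.7500 = 2.0000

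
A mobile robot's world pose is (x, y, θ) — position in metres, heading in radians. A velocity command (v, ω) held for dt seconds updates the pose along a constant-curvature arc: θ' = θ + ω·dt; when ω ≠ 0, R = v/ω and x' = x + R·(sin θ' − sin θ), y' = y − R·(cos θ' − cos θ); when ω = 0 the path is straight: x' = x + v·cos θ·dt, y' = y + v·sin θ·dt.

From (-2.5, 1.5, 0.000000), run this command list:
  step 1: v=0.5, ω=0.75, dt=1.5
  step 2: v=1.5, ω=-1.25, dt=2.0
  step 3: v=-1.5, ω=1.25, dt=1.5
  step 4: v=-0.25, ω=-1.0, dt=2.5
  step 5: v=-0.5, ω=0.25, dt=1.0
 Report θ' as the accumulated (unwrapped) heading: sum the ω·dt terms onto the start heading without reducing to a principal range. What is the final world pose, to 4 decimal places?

(-1.5889, 3.2141, -1.7500)

step 1: θ'=1.1250 (R=0.6667) → pose (-1.8985, 1.8792, 1.1250)
step 2: θ'=-1.3750 (R=-1.2000) → pose (0.3613, 1.5953, -1.3750)
step 3: θ'=0.5000 (R=-1.2000) → pose (-1.3911, 2.4149, 0.5000)
step 4: θ'=-2.0000 (R=0.2500) → pose (-1.7383, 2.7383, -2.0000)
step 5: θ'=-1.7500 (R=-2.0000) → pose (-1.5889, 3.2141, -1.7500)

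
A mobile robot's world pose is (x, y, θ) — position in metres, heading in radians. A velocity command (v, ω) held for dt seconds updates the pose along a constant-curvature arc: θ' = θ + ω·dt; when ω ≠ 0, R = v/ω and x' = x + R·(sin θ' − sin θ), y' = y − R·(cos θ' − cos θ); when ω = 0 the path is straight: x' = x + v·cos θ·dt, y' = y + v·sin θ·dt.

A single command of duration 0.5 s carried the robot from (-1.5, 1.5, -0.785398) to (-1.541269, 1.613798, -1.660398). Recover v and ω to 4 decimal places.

v = -0.2500, ω = -1.7500

Δθ = -1.660398 − -0.785398 = -0.875000
ω = Δθ/dt = -0.875000/0.5 = -1.7500
R = −Δy/(cos θ' − cos θ) = 0.1429
v = R·ω = 0.1429·-1.7500 = -0.2500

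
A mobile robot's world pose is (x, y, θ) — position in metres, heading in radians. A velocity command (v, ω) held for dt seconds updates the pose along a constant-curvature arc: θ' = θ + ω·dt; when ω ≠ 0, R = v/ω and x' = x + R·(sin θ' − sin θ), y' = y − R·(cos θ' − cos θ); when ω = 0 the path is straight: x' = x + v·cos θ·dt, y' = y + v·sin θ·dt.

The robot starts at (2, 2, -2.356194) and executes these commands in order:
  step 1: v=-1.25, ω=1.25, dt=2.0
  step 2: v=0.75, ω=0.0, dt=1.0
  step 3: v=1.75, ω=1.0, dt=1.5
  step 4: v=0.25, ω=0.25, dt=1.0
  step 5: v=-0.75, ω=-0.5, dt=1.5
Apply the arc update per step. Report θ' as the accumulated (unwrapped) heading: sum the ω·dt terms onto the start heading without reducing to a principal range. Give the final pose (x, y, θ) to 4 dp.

(3.2802, 4.8110, 1.1438)

step 1: θ'=0.1438 (R=-1.0000) → pose (1.1496, 3.6968, 0.1438)
step 2: θ'=0.1438 (straight) → pose (1.8918, 3.8043, 0.1438)
step 3: θ'=1.6438 (R=1.7500) → pose (3.3864, 5.6639, 1.6438)
step 4: θ'=1.8938 (R=1.0000) → pose (3.3373, 5.9083, 1.8938)
step 5: θ'=1.1438 (R=1.5000) → pose (3.2802, 4.8110, 1.1438)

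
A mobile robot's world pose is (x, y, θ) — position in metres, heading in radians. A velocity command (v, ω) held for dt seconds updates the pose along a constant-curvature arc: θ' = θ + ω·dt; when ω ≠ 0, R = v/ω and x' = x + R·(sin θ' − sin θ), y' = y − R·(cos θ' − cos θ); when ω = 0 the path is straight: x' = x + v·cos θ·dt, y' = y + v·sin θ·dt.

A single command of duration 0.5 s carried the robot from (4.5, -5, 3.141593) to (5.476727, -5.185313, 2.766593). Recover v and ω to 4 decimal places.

v = -2.0000, ω = -0.7500

Δθ = 2.766593 − 3.141593 = -0.375000
ω = Δθ/dt = -0.375000/0.5 = -0.7500
R = Δx/(sin θ' − sin θ) = 2.6667
v = R·ω = 2.6667·-0.7500 = -2.0000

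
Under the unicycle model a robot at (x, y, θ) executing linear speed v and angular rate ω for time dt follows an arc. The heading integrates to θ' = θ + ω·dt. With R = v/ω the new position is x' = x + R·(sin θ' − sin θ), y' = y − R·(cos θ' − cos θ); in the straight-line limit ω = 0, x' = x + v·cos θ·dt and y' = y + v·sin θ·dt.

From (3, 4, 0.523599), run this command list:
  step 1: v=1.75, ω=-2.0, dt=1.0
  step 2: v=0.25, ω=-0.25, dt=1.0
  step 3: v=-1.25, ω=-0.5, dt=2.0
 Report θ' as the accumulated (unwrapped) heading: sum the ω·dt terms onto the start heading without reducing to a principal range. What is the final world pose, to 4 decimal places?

step 1: θ'=-1.4764 (R=-0.8750) → pose (4.3086, 3.3247, -1.4764)
step 2: θ'=-1.7264 (R=-1.0000) → pose (4.3010, 3.0755, -1.7264)
step 3: θ'=-2.7264 (R=2.5000) → pose (5.7624, 4.9756, -2.7264)

(5.7624, 4.9756, -2.7264)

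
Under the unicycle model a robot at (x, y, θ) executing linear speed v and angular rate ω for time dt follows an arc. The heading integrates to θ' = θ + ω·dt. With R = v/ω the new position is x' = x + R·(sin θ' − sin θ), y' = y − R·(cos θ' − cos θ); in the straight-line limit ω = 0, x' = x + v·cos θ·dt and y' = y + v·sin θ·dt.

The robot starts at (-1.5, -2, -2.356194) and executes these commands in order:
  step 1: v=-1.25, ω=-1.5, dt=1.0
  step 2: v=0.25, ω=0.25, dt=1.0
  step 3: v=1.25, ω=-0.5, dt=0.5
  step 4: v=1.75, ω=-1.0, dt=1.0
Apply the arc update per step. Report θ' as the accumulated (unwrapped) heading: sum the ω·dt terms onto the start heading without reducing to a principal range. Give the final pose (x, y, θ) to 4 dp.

step 1: θ'=-3.8562 (R=0.8333) → pose (-0.3646, -1.9598, -3.8562)
step 2: θ'=-3.6062 (R=1.0000) → pose (-0.5719, -1.8211, -3.6062)
step 3: θ'=-3.8562 (R=-2.5000) → pose (-1.0900, -1.4745, -3.8562)
step 4: θ'=-4.8562 (R=-1.7500) → pose (-1.6752, 0.0981, -4.8562)

(-1.6752, 0.0981, -4.8562)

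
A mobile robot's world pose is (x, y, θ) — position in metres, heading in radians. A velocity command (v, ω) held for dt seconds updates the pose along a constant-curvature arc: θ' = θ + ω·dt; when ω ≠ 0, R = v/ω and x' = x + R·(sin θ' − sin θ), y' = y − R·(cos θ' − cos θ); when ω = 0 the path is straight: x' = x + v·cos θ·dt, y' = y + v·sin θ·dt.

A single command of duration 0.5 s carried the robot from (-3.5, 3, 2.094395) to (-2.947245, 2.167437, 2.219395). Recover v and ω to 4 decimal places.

Δθ = 2.219395 − 2.094395 = 0.125000
ω = Δθ/dt = 0.125000/0.5 = 0.2500
R = −Δy/(cos θ' − cos θ) = -8.0000
v = R·ω = -8.0000·0.2500 = -2.0000

v = -2.0000, ω = 0.2500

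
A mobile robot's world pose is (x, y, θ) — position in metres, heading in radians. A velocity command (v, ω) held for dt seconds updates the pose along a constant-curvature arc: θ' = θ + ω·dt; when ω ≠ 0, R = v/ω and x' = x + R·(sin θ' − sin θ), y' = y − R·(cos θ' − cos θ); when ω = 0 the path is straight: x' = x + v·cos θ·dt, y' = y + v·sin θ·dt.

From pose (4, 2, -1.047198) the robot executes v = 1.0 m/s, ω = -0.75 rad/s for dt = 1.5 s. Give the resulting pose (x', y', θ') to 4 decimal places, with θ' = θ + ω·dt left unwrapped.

θ' = -1.0472 + -0.75·1.5 = -2.1722
R = v/ω = 1.0/-0.75 = -1.3333
x' = 4 + -1.3333·(sin -2.1722 − sin -1.0472) = 3.9447
y' = 2 − -1.3333·(cos -2.1722 − cos -1.0472) = 0.5789

(3.9447, 0.5789, -2.1722)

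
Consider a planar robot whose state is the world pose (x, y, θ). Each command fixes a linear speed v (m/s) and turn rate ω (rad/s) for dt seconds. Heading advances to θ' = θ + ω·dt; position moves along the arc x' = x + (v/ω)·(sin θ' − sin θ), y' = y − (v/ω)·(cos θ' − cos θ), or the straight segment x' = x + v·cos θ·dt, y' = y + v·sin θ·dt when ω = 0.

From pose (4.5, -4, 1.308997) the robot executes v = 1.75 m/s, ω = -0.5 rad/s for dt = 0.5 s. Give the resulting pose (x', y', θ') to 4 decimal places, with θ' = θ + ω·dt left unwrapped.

(4.8292, -3.1918, 1.0590)

θ' = 1.3090 + -0.5·0.5 = 1.0590
R = v/ω = 1.75/-0.5 = -3.5000
x' = 4.5 + -3.5000·(sin 1.0590 − sin 1.3090) = 4.8292
y' = -4 − -3.5000·(cos 1.0590 − cos 1.3090) = -3.1918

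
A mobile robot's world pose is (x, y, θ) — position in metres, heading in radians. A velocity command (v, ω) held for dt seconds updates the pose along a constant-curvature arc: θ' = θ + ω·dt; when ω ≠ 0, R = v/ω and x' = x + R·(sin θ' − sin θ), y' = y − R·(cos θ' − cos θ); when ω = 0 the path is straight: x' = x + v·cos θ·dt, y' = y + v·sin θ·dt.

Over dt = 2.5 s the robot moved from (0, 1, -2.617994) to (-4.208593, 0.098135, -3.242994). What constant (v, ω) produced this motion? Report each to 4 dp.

v = 1.7500, ω = -0.2500

Δθ = -3.242994 − -2.617994 = -0.625000
ω = Δθ/dt = -0.625000/2.5 = -0.2500
R = Δx/(sin θ' − sin θ) = -7.0000
v = R·ω = -7.0000·-0.2500 = 1.7500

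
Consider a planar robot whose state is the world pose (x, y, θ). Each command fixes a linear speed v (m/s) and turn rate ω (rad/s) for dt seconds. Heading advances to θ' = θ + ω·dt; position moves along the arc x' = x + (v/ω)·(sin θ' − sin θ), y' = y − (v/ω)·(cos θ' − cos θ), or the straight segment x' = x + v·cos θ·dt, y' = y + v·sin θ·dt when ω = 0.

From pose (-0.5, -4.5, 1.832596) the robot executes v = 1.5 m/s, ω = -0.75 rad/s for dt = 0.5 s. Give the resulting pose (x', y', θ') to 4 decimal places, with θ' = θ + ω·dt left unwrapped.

θ' = 1.8326 + -0.75·0.5 = 1.4576
R = v/ω = 1.5/-0.75 = -2.0000
x' = -0.5 + -2.0000·(sin 1.4576 − sin 1.8326) = -0.5553
y' = -4.5 − -2.0000·(cos 1.4576 − cos 1.8326) = -3.7564

(-0.5553, -3.7564, 1.4576)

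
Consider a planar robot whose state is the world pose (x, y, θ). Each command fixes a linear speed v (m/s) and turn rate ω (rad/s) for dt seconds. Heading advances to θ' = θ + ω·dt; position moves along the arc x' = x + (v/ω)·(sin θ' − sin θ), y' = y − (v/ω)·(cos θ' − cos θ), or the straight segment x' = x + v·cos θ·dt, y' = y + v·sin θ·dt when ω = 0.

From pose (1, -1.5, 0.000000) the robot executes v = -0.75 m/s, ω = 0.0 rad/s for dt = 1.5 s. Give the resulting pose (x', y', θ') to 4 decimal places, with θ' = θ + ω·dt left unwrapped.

θ' = 0.0000 + 0.0·1.5 = 0.0000
ω = 0 → straight: x' = 1 + -0.75·cos(0.0000)·1.5 = -0.1250
y' = -1.5 + -0.75·sin(0.0000)·1.5 = -1.5000

(-0.1250, -1.5000, 0.0000)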